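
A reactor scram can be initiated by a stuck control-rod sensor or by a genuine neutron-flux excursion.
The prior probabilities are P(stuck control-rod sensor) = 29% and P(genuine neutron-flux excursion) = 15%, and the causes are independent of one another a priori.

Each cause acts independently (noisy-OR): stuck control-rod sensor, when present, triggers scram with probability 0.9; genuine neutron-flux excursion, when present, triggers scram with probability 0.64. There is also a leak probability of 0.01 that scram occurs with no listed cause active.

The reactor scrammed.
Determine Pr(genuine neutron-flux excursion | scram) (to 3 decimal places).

Under noisy-OR, P(scram | causes) = 1 − (1−0.01)·∏(1−qᵢ) over the active causes.
Sum P(scram|·) weighted by the priors over the 4 (stuck control-rod sensor, genuine neutron-flux excursion) configurations:
  P(scram) = 0.01*0.71*0.85 + 0.6436*0.71*0.15 + 0.901*0.29*0.85 + 0.96436*0.29*0.15
        = 0.006035 + 0.068543 + 0.222096 + 0.041950 = 0.338624
Keeping only the genuine neutron-flux excursion-present terms gives 0.110493, so
  P(genuine neutron-flux excursion | scram) = 0.110493 / 0.338624 ≈ 0.326

Pr(genuine neutron-flux excursion | scram) ≈ 0.326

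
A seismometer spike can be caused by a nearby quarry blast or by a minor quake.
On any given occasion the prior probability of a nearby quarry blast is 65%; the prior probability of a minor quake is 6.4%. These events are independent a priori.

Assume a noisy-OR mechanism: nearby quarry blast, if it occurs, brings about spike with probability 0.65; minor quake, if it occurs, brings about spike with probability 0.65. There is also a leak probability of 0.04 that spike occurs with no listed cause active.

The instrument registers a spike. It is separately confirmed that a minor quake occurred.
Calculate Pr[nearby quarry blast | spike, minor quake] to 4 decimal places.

Under noisy-OR, P(spike | causes) = 1 − (1−0.04)·∏(1−qᵢ) over the active causes.
Numerator (weight on configurations with nearby quarry blast): 0.8824*0.65 = 0.573560
Normalizer over all consistent configurations: 0.664*0.35 + 0.8824*0.65 = 0.805960
P(nearby quarry blast | spike, minor quake) = 0.573560/0.805960 ≈ 0.7116

Pr[nearby quarry blast | spike, minor quake] ≈ 0.7116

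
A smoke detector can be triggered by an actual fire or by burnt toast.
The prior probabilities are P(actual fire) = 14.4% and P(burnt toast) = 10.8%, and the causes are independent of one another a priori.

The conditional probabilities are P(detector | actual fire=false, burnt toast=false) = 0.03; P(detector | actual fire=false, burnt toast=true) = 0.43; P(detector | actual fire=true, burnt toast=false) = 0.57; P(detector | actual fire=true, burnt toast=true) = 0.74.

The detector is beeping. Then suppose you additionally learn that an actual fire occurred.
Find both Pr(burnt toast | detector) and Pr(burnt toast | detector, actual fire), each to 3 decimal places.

Pr(burnt toast | detector) ≈ 0.348; Pr(burnt toast | detector, actual fire) ≈ 0.136

Numerator (weight on configurations with burnt toast): 0.039753 + 0.011508 = 0.051261
Denominator P(detector): 0.03*0.856*0.892 + 0.43*0.856*0.108 + 0.57*0.144*0.892 + 0.74*0.144*0.108 = 0.147383
P(burnt toast | detector) = 0.051261/0.147383 ≈ 0.348

With the extra evidence:
P(detector | actual fire) = 0.57*0.892 + 0.74*0.108 = 0.508440 + 0.079920 = 0.588360
The burnt toast-present share is 0.74*0.108 = 0.079920.
Hence the posterior is 0.079920/0.588360 ≈ 0.136.
The drop from 0.348 to 0.136 is the explaining-away (discounting) effect.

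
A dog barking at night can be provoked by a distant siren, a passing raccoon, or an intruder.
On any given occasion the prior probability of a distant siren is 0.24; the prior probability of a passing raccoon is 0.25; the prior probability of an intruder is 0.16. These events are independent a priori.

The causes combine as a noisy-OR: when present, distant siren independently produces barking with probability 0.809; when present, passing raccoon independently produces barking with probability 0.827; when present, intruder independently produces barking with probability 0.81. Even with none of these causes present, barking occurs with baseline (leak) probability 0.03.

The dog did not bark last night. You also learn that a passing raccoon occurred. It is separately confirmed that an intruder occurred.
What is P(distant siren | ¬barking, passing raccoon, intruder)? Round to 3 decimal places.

P(distant siren | ¬barking, passing raccoon, intruder) ≈ 0.057

Under noisy-OR, P(barking | causes) = 1 − (1−0.03)·∏(1−qᵢ) over the active causes.
Sum P(¬barking|·) weighted by the priors over both values of distant siren:
  P(¬barking | passing raccoon, intruder) = 0.031884×0.76 + 0.00609×0.24
        = 0.024232 + 0.001462 = 0.025694
Configurations with distant siren contribute 0.001462, so
  P(distant siren | ¬barking, passing raccoon, intruder) = 0.001462 / 0.025694 ≈ 0.057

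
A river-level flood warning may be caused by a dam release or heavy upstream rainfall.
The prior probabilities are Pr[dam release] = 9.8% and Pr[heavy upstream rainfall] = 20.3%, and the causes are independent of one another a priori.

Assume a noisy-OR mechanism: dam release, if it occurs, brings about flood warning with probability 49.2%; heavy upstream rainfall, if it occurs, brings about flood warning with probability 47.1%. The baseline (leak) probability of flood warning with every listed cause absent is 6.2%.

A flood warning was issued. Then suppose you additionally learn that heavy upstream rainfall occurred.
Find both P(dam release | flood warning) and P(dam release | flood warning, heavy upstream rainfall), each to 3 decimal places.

P(dam release | flood warning) ≈ 0.290; P(dam release | flood warning, heavy upstream rainfall) ≈ 0.139

Under noisy-OR, P(flood warning | causes) = 1 − (1−0.062)·∏(1−qᵢ) over the active causes.
Numerator (weight on configurations with dam release): 0.040888 + 0.014879 = 0.055767
The normalizing constant is 0.062·0.902·0.797 + 0.503798·0.902·0.203 + 0.523496·0.098·0.797 + 0.747929·0.098·0.203 = 0.192586
P(dam release | flood warning) = 0.055767/0.192586 ≈ 0.290

Now condition on the additional information:
Sum P(flood warning|·) weighted by the priors over both values of dam release:
  P(flood warning | heavy upstream rainfall) = 0.503798*0.902 + 0.747929*0.098
        = 0.454426 + 0.073297 = 0.527723
Configurations with dam release contribute 0.073297, so
  P(dam release | flood warning, heavy upstream rainfall) = 0.073297 / 0.527723 ≈ 0.139
The drop from 0.290 to 0.139 is the explaining-away (discounting) effect.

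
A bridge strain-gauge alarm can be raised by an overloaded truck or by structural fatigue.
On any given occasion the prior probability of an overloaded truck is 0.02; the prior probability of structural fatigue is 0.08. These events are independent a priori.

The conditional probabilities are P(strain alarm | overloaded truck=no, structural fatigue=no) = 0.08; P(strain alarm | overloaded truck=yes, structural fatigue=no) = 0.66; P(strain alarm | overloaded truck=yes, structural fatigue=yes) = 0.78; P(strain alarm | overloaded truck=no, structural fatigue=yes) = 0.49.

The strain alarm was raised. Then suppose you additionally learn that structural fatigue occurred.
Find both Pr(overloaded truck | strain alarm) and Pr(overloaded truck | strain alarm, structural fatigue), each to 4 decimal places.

Pr(overloaded truck | strain alarm) ≈ 0.1081; Pr(overloaded truck | strain alarm, structural fatigue) ≈ 0.0315

For the numerator, keep only overloaded truck=true terms: 0.012144 + 0.001248 = 0.013392
Normalizer over all consistent configurations: 0.08·0.98·0.92 + 0.49·0.98·0.08 + 0.66·0.02·0.92 + 0.78·0.02·0.08 = 0.123936
Posterior = 0.013392 / 0.123936 ≈ 0.1081

Now condition on the additional information:
P(strain alarm | structural fatigue) = 0.49×0.98 + 0.78×0.02 = 0.480200 + 0.015600 = 0.495800
Restricting to configurations with overloaded truck present: 0.78×0.02 = 0.015600.
So P(overloaded truck | strain alarm, structural fatigue) = 0.015600/0.495800 ≈ 0.0315.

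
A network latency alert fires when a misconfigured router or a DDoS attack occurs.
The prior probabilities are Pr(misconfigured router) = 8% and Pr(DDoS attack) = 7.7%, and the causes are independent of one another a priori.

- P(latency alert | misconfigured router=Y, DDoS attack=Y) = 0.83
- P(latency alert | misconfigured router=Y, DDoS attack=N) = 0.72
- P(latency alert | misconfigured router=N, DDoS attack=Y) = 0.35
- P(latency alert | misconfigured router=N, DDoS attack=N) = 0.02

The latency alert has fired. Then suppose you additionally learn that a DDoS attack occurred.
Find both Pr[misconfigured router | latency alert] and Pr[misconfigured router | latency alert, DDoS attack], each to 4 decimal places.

Pr[misconfigured router | latency alert] ≈ 0.5825; Pr[misconfigured router | latency alert, DDoS attack] ≈ 0.1710

Enumerate the 4 (misconfigured router, DDoS attack) configurations and weight by the priors:
  P(latency alert) = 0.02*0.92*0.923 + 0.35*0.92*0.077 + 0.72*0.08*0.923 + 0.83*0.08*0.077
        = 0.016983 + 0.024794 + 0.053165 + 0.005113 = 0.100055
The terms with misconfigured router present sum to 0.058278, so
  P(misconfigured router | latency alert) = 0.058278 / 0.100055 ≈ 0.5825

Now also conditioning on DDoS attack=true:
P(latency alert | DDoS attack) = 0.35·0.92 + 0.83·0.08 = 0.322000 + 0.066400 = 0.388400
Of this, 0.066400 comes from 0.83·0.08 (the misconfigured router=true cases).
So P(misconfigured router | latency alert, DDoS attack) = 0.066400/0.388400 ≈ 0.1710.
— DDoS attack explains away the evidence for misconfigured router.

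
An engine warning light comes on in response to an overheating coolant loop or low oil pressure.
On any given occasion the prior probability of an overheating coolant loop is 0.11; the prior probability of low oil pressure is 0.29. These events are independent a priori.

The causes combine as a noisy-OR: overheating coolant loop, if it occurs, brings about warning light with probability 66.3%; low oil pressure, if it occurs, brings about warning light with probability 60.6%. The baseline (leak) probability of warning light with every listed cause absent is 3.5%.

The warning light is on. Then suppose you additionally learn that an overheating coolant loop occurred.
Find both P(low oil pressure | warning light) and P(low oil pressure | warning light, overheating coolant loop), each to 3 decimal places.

P(low oil pressure | warning light) ≈ 0.715; P(low oil pressure | warning light, overheating coolant loop) ≈ 0.345

Under noisy-OR, P(warning light | causes) = 1 − (1−0.035)·∏(1−qᵢ) over the active causes.
By total probability over the 4 (overheating coolant loop, low oil pressure) configurations:
  P(warning light) = 0.035*0.89*0.71 + 0.61979*0.89*0.29 + 0.674795*0.11*0.71 + 0.871869*0.11*0.29
        = 0.022117 + 0.159968 + 0.052701 + 0.027813 = 0.262599
The terms with low oil pressure present sum to 0.187781, so
  P(low oil pressure | warning light) = 0.187781 / 0.262599 ≈ 0.715

With the extra evidence:
Weight on low oil pressure=true, given the evidence: 0.871869·0.29 = 0.252842
The normalizing constant is 0.674795·0.71 + 0.871869·0.29 = 0.731946
Posterior = 0.252842 / 0.731946 ≈ 0.345
— overheating coolant loop explains away the evidence for low oil pressure.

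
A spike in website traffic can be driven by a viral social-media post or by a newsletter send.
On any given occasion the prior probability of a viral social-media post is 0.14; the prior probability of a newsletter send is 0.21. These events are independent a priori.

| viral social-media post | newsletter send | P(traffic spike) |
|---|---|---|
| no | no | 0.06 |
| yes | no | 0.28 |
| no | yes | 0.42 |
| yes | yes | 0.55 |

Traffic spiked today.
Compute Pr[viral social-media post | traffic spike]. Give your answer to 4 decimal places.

Pr[viral social-media post | traffic spike] ≈ 0.2879

Numerator (weight on configurations with viral social-media post): 0.030968 + 0.016170 = 0.047138
Denominator P(traffic spike): 0.06*0.86*0.79 + 0.42*0.86*0.21 + 0.28*0.14*0.79 + 0.55*0.14*0.21 = 0.163754
Posterior = 0.047138 / 0.163754 ≈ 0.2879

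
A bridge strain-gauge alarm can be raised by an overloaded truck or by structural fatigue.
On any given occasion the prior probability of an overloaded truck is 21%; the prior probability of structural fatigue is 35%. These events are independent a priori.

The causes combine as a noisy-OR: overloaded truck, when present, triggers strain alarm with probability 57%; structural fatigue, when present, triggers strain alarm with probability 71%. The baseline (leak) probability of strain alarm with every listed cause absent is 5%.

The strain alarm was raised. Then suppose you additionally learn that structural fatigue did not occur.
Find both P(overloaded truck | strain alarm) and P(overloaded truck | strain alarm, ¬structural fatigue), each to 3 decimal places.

Under noisy-OR, P(strain alarm | causes) = 1 − (1−0.05)·∏(1−qᵢ) over the active causes.
P(strain alarm) = 0.05*0.79*0.65 + 0.7245*0.79*0.35 + 0.5915*0.21*0.65 + 0.881535*0.21*0.35 = 0.025675 + 0.200324 + 0.080740 + 0.064793 = 0.371532
The overloaded truck-present share is 0.080740 + 0.064793 = 0.145533.
So P(overloaded truck | strain alarm) = 0.145533/0.371532 ≈ 0.392.

Now condition on the additional information:
Enumerate both values of overloaded truck and weight by the priors:
  P(strain alarm | ¬structural fatigue) = 0.05×0.79 + 0.5915×0.21
        = 0.039500 + 0.124215 = 0.163715
The terms with overloaded truck present sum to 0.124215, so
  P(overloaded truck | strain alarm, ¬structural fatigue) = 0.124215 / 0.163715 ≈ 0.759
With structural fatigue excluded, overloaded truck must carry more of the explanatory weight for the strain alarm.

P(overloaded truck | strain alarm) ≈ 0.392; P(overloaded truck | strain alarm, ¬structural fatigue) ≈ 0.759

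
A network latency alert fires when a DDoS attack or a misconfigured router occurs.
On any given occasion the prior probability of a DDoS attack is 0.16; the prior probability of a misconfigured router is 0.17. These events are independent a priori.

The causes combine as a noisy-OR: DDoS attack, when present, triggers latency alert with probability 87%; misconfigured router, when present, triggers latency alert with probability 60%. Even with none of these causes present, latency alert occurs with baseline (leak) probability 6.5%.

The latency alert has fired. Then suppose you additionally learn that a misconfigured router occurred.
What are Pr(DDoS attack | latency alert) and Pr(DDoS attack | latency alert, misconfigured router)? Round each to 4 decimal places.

Under noisy-OR, P(latency alert | causes) = 1 − (1−0.065)·∏(1−qᵢ) over the active causes.
P(latency alert) = 0.065*0.84*0.83 + 0.626*0.84*0.17 + 0.87845*0.16*0.83 + 0.95138*0.16*0.17 = 0.045318 + 0.089393 + 0.116658 + 0.025878 = 0.277247
Restricting to configurations with DDoS attack present: 0.116658 + 0.025878 = 0.142536.
So P(DDoS attack | latency alert) = 0.142536/0.277247 ≈ 0.5141.

Now condition on the additional information:
P(latency alert | misconfigured router) = 0.626·0.84 + 0.95138·0.16 = 0.525840 + 0.152221 = 0.678061
The DDoS attack-present share is 0.95138·0.16 = 0.152221.
P(DDoS attack | latency alert, misconfigured router) = 0.152221 / 0.678061 ≈ 0.2245

Pr(DDoS attack | latency alert) ≈ 0.5141; Pr(DDoS attack | latency alert, misconfigured router) ≈ 0.2245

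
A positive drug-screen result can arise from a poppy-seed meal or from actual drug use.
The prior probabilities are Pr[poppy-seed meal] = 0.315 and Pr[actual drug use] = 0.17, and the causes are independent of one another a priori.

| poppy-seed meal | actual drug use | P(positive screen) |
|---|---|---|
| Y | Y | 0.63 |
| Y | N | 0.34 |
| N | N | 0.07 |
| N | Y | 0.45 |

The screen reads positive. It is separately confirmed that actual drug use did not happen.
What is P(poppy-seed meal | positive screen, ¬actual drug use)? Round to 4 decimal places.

Numerator (weight on configurations with poppy-seed meal): 0.34·0.315 = 0.107100
Denominator P(positive screen | ¬actual drug use): 0.07·0.685 + 0.34·0.315 = 0.155050
P(poppy-seed meal | positive screen, ¬actual drug use) = 0.107100/0.155050 ≈ 0.6907

P(poppy-seed meal | positive screen, ¬actual drug use) ≈ 0.6907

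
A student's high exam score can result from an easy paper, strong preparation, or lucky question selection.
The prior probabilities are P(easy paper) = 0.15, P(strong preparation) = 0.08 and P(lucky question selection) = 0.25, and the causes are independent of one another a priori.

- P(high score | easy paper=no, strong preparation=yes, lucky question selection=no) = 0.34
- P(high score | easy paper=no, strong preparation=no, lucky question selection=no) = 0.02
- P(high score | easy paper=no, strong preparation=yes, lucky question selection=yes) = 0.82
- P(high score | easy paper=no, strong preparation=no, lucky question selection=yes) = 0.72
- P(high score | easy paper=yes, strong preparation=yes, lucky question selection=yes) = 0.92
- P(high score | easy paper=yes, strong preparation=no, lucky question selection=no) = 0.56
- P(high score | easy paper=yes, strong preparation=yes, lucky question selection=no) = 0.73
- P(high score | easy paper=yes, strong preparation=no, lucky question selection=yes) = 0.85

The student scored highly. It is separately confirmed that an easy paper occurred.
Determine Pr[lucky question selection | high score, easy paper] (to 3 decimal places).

Pr[lucky question selection | high score, easy paper] ≈ 0.332

By total probability over the 4 (strong preparation, lucky question selection) configurations:
  P(high score | easy paper) = 0.56×0.92×0.75 + 0.85×0.92×0.25 + 0.73×0.08×0.75 + 0.92×0.08×0.25
        = 0.386400 + 0.195500 + 0.043800 + 0.018400 = 0.644100
Configurations with lucky question selection contribute 0.213900, so
  P(lucky question selection | high score, easy paper) = 0.213900 / 0.644100 ≈ 0.332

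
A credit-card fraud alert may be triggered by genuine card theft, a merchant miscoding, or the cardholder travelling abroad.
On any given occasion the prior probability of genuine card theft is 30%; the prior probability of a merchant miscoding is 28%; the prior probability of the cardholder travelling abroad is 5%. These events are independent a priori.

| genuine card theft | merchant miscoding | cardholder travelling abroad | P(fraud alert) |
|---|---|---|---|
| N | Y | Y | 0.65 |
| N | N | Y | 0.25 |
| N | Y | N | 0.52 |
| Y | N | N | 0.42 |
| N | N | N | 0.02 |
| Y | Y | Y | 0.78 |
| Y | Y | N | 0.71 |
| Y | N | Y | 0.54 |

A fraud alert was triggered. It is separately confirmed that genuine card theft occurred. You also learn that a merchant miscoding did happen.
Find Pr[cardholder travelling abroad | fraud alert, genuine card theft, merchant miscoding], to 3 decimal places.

P(fraud alert | genuine card theft, merchant miscoding) = 0.71*0.95 + 0.78*0.05 = 0.674500 + 0.039000 = 0.713500
Restricting to configurations with cardholder travelling abroad present: 0.78*0.05 = 0.039000.
Hence the posterior is 0.039000/0.713500 ≈ 0.055.

Pr[cardholder travelling abroad | fraud alert, genuine card theft, merchant miscoding] ≈ 0.055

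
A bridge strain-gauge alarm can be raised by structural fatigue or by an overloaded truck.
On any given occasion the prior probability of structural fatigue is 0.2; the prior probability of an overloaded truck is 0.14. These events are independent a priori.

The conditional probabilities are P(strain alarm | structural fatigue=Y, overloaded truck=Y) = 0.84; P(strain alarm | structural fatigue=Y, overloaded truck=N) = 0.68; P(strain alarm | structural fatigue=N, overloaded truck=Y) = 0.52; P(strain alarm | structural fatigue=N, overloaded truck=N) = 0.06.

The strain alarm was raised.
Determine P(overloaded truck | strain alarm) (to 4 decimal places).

Weight on overloaded truck=true, given the evidence: 0.058240 + 0.023520 = 0.081760
The normalizing constant is 0.06*0.8*0.86 + 0.52*0.8*0.14 + 0.68*0.2*0.86 + 0.84*0.2*0.14 = 0.240000
P(overloaded truck | strain alarm) = 0.081760/0.240000 ≈ 0.3407

P(overloaded truck | strain alarm) ≈ 0.3407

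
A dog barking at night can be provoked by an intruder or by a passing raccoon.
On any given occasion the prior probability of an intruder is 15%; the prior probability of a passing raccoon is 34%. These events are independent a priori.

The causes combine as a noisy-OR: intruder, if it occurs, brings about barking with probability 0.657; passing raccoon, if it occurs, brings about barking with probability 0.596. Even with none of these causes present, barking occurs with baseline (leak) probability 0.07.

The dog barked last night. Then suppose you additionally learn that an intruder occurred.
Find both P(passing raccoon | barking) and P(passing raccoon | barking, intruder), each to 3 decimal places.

P(passing raccoon | barking) ≈ 0.678; P(passing raccoon | barking, intruder) ≈ 0.397

Under noisy-OR, P(barking | causes) = 1 − (1−0.07)·∏(1−qᵢ) over the active causes.
P(barking) = 0.07*0.85*0.66 + 0.62428*0.85*0.34 + 0.68101*0.15*0.66 + 0.871128*0.15*0.34 = 0.039270 + 0.180417 + 0.067420 + 0.044428 = 0.331535
Of this, 0.224845 comes from 0.180417 + 0.044428 (the passing raccoon=true cases).
Hence the posterior is 0.224845/0.331535 ≈ 0.678.

Now condition on the additional information:
By total probability over both values of passing raccoon:
  P(barking | intruder) = 0.68101×0.66 + 0.871128×0.34
        = 0.449467 + 0.296184 = 0.745651
Keeping only the passing raccoon-present terms gives 0.296184, so
  P(passing raccoon | barking, intruder) = 0.296184 / 0.745651 ≈ 0.397
— intruder explains away the evidence for passing raccoon.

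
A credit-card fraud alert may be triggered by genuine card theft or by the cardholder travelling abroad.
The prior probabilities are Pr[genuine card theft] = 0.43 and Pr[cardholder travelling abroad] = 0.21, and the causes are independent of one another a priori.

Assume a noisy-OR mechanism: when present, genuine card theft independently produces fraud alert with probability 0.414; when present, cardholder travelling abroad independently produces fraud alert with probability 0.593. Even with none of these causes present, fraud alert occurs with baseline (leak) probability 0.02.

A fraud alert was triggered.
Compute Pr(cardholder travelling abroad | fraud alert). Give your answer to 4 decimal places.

Under noisy-OR, P(fraud alert | causes) = 1 − (1−0.02)·∏(1−qᵢ) over the active causes.
P(fraud alert) = 0.02×0.57×0.79 + 0.60114×0.57×0.21 + 0.42572×0.43×0.79 + 0.766268×0.43×0.21 = 0.009006 + 0.071956 + 0.144617 + 0.069194 = 0.294773
The cardholder travelling abroad-present share is 0.071956 + 0.069194 = 0.141150.
So P(cardholder travelling abroad | fraud alert) = 0.141150/0.294773 ≈ 0.4788.

Pr(cardholder travelling abroad | fraud alert) ≈ 0.4788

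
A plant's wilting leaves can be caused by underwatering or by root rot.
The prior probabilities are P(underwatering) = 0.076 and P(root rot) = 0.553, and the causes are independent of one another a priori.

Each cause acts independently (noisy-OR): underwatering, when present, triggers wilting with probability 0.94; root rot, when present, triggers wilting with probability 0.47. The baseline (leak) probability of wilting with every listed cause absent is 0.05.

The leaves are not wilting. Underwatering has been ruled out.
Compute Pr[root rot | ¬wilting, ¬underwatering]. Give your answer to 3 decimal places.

Under noisy-OR, P(wilting | causes) = 1 − (1−0.05)·∏(1−qᵢ) over the active causes.
For the numerator, keep only root rot=true terms: 0.5035*0.553 = 0.278436
Normalizer over all consistent configurations: 0.95*0.447 + 0.5035*0.553 = 0.703086
P(root rot | ¬wilting, ¬underwatering) = 0.278436/0.703086 ≈ 0.396

Pr[root rot | ¬wilting, ¬underwatering] ≈ 0.396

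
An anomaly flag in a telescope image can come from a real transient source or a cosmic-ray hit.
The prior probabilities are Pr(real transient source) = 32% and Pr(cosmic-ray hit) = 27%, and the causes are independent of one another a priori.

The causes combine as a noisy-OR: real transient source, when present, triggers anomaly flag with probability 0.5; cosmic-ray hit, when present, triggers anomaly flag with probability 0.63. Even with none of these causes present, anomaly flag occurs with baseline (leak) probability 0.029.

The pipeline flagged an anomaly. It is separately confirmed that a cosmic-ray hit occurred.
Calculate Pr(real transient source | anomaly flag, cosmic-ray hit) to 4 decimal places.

Pr(real transient source | anomaly flag, cosmic-ray hit) ≈ 0.3760

Under noisy-OR, P(anomaly flag | causes) = 1 − (1−0.029)·∏(1−qᵢ) over the active causes.
P(anomaly flag | cosmic-ray hit) = 0.64073×0.68 + 0.820365×0.32 = 0.435696 + 0.262517 = 0.698213
Restricting to configurations with real transient source present: 0.820365×0.32 = 0.262517.
P(real transient source | anomaly flag, cosmic-ray hit) = 0.262517 / 0.698213 ≈ 0.3760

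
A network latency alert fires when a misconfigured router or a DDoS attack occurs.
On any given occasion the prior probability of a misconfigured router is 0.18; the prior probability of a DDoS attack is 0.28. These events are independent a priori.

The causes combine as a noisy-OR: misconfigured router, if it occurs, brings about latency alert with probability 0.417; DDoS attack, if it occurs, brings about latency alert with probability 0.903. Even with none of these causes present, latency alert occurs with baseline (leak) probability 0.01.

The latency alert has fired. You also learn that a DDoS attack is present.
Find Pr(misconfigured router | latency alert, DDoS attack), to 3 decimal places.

Under noisy-OR, P(latency alert | causes) = 1 − (1−0.01)·∏(1−qᵢ) over the active causes.
Sum P(latency alert|·) weighted by the priors over both values of misconfigured router:
  P(latency alert | DDoS attack) = 0.90397·0.82 + 0.944015·0.18
        = 0.741255 + 0.169923 = 0.911178
Configurations with misconfigured router contribute 0.169923, so
  P(misconfigured router | latency alert, DDoS attack) = 0.169923 / 0.911178 ≈ 0.186

Pr(misconfigured router | latency alert, DDoS attack) ≈ 0.186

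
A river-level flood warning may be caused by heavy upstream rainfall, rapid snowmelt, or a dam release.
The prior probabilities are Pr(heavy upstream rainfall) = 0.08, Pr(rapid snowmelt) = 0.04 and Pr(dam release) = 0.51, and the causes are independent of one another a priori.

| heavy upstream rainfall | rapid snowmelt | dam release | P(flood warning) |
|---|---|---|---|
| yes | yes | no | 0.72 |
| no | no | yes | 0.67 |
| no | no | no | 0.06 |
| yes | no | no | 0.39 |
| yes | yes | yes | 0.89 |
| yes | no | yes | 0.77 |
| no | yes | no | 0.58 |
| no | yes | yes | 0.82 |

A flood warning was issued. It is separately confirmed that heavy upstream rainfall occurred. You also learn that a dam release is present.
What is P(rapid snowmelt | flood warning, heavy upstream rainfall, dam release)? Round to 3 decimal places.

Sum P(flood warning|·) weighted by the priors over both values of rapid snowmelt:
  P(flood warning | heavy upstream rainfall, dam release) = 0.77*0.96 + 0.89*0.04
        = 0.739200 + 0.035600 = 0.774800
Keeping only the rapid snowmelt-present terms gives 0.035600, so
  P(rapid snowmelt | flood warning, heavy upstream rainfall, dam release) = 0.035600 / 0.774800 ≈ 0.046

P(rapid snowmelt | flood warning, heavy upstream rainfall, dam release) ≈ 0.046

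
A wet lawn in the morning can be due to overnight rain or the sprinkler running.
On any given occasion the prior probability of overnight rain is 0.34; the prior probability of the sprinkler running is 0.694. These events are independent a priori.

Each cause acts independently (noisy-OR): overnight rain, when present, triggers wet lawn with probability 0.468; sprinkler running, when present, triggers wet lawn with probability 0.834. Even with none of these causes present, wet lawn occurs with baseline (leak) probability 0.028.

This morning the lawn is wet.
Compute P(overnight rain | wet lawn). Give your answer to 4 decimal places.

Under noisy-OR, P(wet lawn | causes) = 1 − (1−0.028)·∏(1−qᵢ) over the active causes.
For the numerator, keep only overnight rain=true terms: 0.050240 + 0.215705 = 0.265945
Normalizer over all consistent configurations: 0.028*0.66*0.306 + 0.838648*0.66*0.694 + 0.482896*0.34*0.306 + 0.914161*0.34*0.694 = 0.655734
Posterior = 0.265945 / 0.655734 ≈ 0.4056

P(overnight rain | wet lawn) ≈ 0.4056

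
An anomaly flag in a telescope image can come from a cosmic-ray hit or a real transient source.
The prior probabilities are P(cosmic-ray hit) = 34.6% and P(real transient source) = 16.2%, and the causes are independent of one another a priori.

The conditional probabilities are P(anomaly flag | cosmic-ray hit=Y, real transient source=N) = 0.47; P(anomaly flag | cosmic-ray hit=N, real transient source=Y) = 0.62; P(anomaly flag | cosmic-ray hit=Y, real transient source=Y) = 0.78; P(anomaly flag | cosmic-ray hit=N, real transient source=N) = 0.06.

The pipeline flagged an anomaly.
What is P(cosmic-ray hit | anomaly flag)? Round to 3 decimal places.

P(anomaly flag) = 0.06·0.654·0.838 + 0.62·0.654·0.162 + 0.47·0.346·0.838 + 0.78·0.346·0.162 = 0.032883 + 0.065688 + 0.136276 + 0.043721 = 0.278568
The cosmic-ray hit-present share is 0.136276 + 0.043721 = 0.179997.
Hence the posterior is 0.179997/0.278568 ≈ 0.646.

P(cosmic-ray hit | anomaly flag) ≈ 0.646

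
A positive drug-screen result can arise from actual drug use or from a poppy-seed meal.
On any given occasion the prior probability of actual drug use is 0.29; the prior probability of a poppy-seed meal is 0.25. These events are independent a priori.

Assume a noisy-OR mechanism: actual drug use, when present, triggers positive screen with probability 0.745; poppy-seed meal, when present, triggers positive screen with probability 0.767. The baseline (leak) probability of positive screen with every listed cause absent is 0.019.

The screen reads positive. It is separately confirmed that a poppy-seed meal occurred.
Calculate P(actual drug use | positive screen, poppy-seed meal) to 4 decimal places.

Under noisy-OR, P(positive screen | causes) = 1 − (1−0.019)·∏(1−qᵢ) over the active causes.
Enumerate both values of actual drug use and weight by the priors:
  P(positive screen | poppy-seed meal) = 0.771427·0.71 + 0.941714·0.29
        = 0.547713 + 0.273097 = 0.820810
Keeping only the actual drug use-present terms gives 0.273097, so
  P(actual drug use | positive screen, poppy-seed meal) = 0.273097 / 0.820810 ≈ 0.3327

P(actual drug use | positive screen, poppy-seed meal) ≈ 0.3327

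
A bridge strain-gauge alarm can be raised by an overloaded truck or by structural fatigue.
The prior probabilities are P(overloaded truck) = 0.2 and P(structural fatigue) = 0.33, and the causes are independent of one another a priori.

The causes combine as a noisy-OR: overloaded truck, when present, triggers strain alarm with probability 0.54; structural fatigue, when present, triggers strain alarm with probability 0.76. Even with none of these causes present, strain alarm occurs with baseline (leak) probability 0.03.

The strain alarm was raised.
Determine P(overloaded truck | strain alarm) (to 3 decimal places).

P(overloaded truck | strain alarm) ≈ 0.378

Under noisy-OR, P(strain alarm | causes) = 1 − (1−0.03)·∏(1−qᵢ) over the active causes.
Numerator (weight on configurations with overloaded truck): 0.074209 + 0.058932 = 0.133141
Denominator P(strain alarm): 0.03*0.8*0.67 + 0.7672*0.8*0.33 + 0.5538*0.2*0.67 + 0.892912*0.2*0.33 = 0.351762
Posterior = 0.133141 / 0.351762 ≈ 0.378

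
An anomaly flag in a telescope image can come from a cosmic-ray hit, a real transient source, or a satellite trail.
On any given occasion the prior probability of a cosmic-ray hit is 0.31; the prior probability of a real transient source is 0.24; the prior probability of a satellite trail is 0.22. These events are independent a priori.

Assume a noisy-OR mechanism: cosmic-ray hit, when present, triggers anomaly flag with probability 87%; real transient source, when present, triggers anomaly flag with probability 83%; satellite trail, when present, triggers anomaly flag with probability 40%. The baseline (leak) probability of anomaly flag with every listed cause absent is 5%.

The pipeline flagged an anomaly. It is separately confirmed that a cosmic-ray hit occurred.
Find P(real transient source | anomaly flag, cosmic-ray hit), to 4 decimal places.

P(real transient source | anomaly flag, cosmic-ray hit) ≈ 0.2587

Under noisy-OR, P(anomaly flag | causes) = 1 − (1−0.05)·∏(1−qᵢ) over the active causes.
P(anomaly flag | cosmic-ray hit) = 0.8765×0.76×0.78 + 0.9259×0.76×0.22 + 0.979005×0.24×0.78 + 0.987403×0.24×0.22 = 0.519589 + 0.154810 + 0.183270 + 0.052135 = 0.909804
The real transient source-present share is 0.183270 + 0.052135 = 0.235405.
So P(real transient source | anomaly flag, cosmic-ray hit) = 0.235405/0.909804 ≈ 0.2587.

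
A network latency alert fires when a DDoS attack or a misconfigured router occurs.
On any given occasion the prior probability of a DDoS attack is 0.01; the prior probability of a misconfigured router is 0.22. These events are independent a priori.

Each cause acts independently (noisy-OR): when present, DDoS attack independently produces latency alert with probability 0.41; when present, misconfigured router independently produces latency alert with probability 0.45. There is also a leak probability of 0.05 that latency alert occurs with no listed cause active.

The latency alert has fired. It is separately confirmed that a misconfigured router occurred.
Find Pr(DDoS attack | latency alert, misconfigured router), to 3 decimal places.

Under noisy-OR, P(latency alert | causes) = 1 − (1−0.05)·∏(1−qᵢ) over the active causes.
By total probability over both values of DDoS attack:
  P(latency alert | misconfigured router) = 0.4775*0.99 + 0.691725*0.01
        = 0.472725 + 0.006917 = 0.479642
Keeping only the DDoS attack-present terms gives 0.006917, so
  P(DDoS attack | latency alert, misconfigured router) = 0.006917 / 0.479642 ≈ 0.014

Pr(DDoS attack | latency alert, misconfigured router) ≈ 0.014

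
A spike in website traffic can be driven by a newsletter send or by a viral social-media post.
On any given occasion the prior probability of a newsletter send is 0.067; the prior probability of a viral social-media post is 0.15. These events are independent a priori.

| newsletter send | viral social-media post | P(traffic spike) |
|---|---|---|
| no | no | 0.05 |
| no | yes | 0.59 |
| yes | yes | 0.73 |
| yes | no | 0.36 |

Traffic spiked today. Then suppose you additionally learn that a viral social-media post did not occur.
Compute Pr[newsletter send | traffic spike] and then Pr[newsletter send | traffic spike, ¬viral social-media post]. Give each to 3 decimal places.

Enumerate the 4 (newsletter send, viral social-media post) configurations and weight by the priors:
  P(traffic spike) = 0.05*0.933*0.85 + 0.59*0.933*0.15 + 0.36*0.067*0.85 + 0.73*0.067*0.15
        = 0.039653 + 0.082571 + 0.020502 + 0.007337 = 0.150063
The terms with newsletter send present sum to 0.027839, so
  P(newsletter send | traffic spike) = 0.027839 / 0.150063 ≈ 0.186

With the extra evidence:
Enumerate both values of newsletter send and weight by the priors:
  P(traffic spike | ¬viral social-media post) = 0.05×0.933 + 0.36×0.067
        = 0.046650 + 0.024120 = 0.070770
Keeping only the newsletter send-present terms gives 0.024120, so
  P(newsletter send | traffic spike, ¬viral social-media post) = 0.024120 / 0.070770 ≈ 0.341

Pr[newsletter send | traffic spike] ≈ 0.186; Pr[newsletter send | traffic spike, ¬viral social-media post] ≈ 0.341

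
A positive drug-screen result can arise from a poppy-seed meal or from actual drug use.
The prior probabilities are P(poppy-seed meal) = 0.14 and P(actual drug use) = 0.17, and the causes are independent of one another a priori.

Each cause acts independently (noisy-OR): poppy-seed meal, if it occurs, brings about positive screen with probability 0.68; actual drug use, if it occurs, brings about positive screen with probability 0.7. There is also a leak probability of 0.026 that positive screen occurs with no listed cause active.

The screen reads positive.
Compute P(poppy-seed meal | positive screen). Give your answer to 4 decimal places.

P(poppy-seed meal | positive screen) ≈ 0.4542

Under noisy-OR, P(positive screen | causes) = 1 − (1−0.026)·∏(1−qᵢ) over the active causes.
For the numerator, keep only poppy-seed meal=true terms: 0.079983 + 0.021575 = 0.101558
The normalizing constant is 0.026·0.86·0.83 + 0.7078·0.86·0.17 + 0.68832·0.14·0.83 + 0.906496·0.14·0.17 = 0.223597
Posterior = 0.101558 / 0.223597 ≈ 0.4542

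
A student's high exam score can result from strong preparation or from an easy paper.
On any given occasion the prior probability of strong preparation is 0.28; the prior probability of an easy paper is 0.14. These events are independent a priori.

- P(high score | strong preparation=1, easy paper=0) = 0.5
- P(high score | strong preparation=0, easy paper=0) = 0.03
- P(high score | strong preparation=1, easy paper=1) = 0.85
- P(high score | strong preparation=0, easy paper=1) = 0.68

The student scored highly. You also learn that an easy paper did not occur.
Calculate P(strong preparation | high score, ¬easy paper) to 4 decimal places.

P(strong preparation | high score, ¬easy paper) ≈ 0.8663

Enumerate both values of strong preparation and weight by the priors:
  P(high score | ¬easy paper) = 0.03·0.72 + 0.5·0.28
        = 0.021600 + 0.140000 = 0.161600
The terms with strong preparation present sum to 0.140000, so
  P(strong preparation | high score, ¬easy paper) = 0.140000 / 0.161600 ≈ 0.8663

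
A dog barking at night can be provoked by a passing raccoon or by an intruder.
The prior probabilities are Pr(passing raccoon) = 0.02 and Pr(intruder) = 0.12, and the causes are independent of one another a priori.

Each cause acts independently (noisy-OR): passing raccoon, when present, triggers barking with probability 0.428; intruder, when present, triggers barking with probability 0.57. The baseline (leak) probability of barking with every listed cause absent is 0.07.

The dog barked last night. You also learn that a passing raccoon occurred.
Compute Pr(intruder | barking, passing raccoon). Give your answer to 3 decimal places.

Pr(intruder | barking, passing raccoon) ≈ 0.183

Under noisy-OR, P(barking | causes) = 1 − (1−0.07)·∏(1−qᵢ) over the active causes.
For the numerator, keep only intruder=true terms: 0.771257·0.12 = 0.092551
Normalizer over all consistent configurations: 0.46804·0.88 + 0.771257·0.12 = 0.504426
Posterior = 0.092551 / 0.504426 ≈ 0.183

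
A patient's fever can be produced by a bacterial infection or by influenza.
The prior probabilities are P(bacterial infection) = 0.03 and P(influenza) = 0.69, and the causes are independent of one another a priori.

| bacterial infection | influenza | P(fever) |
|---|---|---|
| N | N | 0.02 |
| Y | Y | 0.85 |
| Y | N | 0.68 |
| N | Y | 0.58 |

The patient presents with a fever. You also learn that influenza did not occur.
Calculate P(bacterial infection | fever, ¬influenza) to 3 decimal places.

P(bacterial infection | fever, ¬influenza) ≈ 0.513

By total probability over both values of bacterial infection:
  P(fever | ¬influenza) = 0.02×0.97 + 0.68×0.03
        = 0.019400 + 0.020400 = 0.039800
The terms with bacterial infection present sum to 0.020400, so
  P(bacterial infection | fever, ¬influenza) = 0.020400 / 0.039800 ≈ 0.513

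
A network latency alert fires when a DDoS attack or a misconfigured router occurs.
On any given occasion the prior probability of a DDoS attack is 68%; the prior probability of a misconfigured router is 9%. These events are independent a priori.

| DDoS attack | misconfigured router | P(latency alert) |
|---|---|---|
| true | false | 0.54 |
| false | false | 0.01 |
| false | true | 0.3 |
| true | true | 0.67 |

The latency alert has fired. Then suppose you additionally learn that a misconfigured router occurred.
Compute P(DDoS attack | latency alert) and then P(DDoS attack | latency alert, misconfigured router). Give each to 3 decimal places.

Numerator (weight on configurations with DDoS attack): 0.334152 + 0.041004 = 0.375156
Normalizer over all consistent configurations: 0.01×0.32×0.91 + 0.3×0.32×0.09 + 0.54×0.68×0.91 + 0.67×0.68×0.09 = 0.386708
Posterior = 0.375156 / 0.386708 ≈ 0.970

Now condition on the additional information:
Sum P(latency alert|·) weighted by the priors over both values of DDoS attack:
  P(latency alert | misconfigured router) = 0.3*0.32 + 0.67*0.68
        = 0.096000 + 0.455600 = 0.551600
Configurations with DDoS attack contribute 0.455600, so
  P(DDoS attack | latency alert, misconfigured router) = 0.455600 / 0.551600 ≈ 0.826
The drop from 0.970 to 0.826 is the explaining-away (discounting) effect.

P(DDoS attack | latency alert) ≈ 0.970; P(DDoS attack | latency alert, misconfigured router) ≈ 0.826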